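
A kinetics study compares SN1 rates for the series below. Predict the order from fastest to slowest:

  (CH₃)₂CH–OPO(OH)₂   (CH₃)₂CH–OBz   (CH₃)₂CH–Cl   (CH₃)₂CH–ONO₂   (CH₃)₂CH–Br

(CH₃)₂CH–Br > (CH₃)₂CH–Cl > (CH₃)₂CH–ONO₂ > (CH₃)₂CH–OPO(OH)₂ > (CH₃)₂CH–OBz

With the same alkyl group throughout, only the leaving group differentiates the rates.
The more stable X⁻ (or X) is on its own — i.e. the weaker a base it is — the better a leaving group it makes.
(CH₃)₂CH–Br loses Br⁻: pKₐ(HBr) ≈ -9
(CH₃)₂CH–Cl loses Cl⁻: pKₐ(HCl) ≈ -7
(CH₃)₂CH–ONO₂ loses NO₃⁻: pKₐ(HNO₃) ≈ -1.3
(CH₃)₂CH–OPO(OH)₂ loses H₂PO₄⁻: pKₐ(H₃PO₄) ≈ 2.1
(CH₃)₂CH–OBz loses PhCOO⁻: pKₐ(C₆H₅COOH) ≈ 4.2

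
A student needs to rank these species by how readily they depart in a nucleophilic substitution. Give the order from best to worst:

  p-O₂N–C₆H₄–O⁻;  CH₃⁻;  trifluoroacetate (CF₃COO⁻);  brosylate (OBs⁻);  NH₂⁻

Leaving-group ability tracks the stability of the departed species; conjugate-acid pKₐ is the usual yardstick (lower pKₐ → better LG).
brosylate (OBs⁻): pKₐ(p-BrC₆H₄SO₃H) ≈ -2.8
trifluoroacetate (CF₃COO⁻): pKₐ(CF₃COOH) ≈ 0.2
p-O₂N–C₆H₄–O⁻: pKₐ(p-nitrophenol) ≈ 7.2
NH₂⁻: pKₐ(NH₃) ≈ 38
CH₃⁻: pKₐ(CH₄) ≈ 48

brosylate (OBs⁻) > trifluoroacetate (CF₃COO⁻) > p-O₂N–C₆H₄–O⁻ > NH₂⁻ > CH₃⁻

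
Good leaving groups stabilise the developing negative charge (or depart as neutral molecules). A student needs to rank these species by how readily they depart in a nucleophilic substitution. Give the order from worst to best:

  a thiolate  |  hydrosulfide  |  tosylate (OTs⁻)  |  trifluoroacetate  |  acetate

Leaving-group ability tracks the stability of the departed species; conjugate-acid pKₐ is the usual yardstick (lower pKₐ → better LG).
tosylate (OTs⁻): pKₐ(p-CH₃C₆H₄SO₃H (TsOH)) ≈ -2.8
trifluoroacetate: pKₐ(CF₃COOH) ≈ 0.2 — strongly electron-withdrawing CF₃ stabilises the carboxylate
acetate: pKₐ(CH₃COOH) ≈ 4.8
hydrosulfide: pKₐ(H₂S) ≈ 7 — larger and more polarisable than the oxygen analogue
a thiolate: pKₐ(RSH (a thiol)) ≈ 10.5
Reversing gives the worst-to-best order requested.

a thiolate < hydrosulfide < acetate < trifluoroacetate < tosylate (OTs⁻)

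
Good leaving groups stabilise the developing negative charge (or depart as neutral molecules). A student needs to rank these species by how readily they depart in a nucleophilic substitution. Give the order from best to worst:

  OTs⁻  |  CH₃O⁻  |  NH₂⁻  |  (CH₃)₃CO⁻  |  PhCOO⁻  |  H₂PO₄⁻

OTs⁻ > H₂PO₄⁻ > PhCOO⁻ > CH₃O⁻ > (CH₃)₃CO⁻ > NH₂⁻

A good leaving group is a weak base: the lower the pKₐ of its conjugate acid, the more readily it departs.
OTs⁻: pKₐ(p-CH₃C₆H₄SO₃H (TsOH)) ≈ -2.8
H₂PO₄⁻: pKₐ(H₃PO₄) ≈ 2.1
PhCOO⁻: pKₐ(C₆H₅COOH) ≈ 4.2
CH₃O⁻: pKₐ(CH₃OH) ≈ 15.5
(CH₃)₃CO⁻: pKₐ(t-BuOH) ≈ 18
NH₂⁻: pKₐ(NH₃) ≈ 38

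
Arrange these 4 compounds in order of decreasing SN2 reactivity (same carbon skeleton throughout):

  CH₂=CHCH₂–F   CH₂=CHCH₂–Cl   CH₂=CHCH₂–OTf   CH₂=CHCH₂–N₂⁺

CH₂=CHCH₂–N₂⁺ > CH₂=CHCH₂–OTf > CH₂=CHCH₂–Cl > CH₂=CHCH₂–F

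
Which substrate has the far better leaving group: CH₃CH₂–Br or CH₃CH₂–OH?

CH₃CH₂–Br

From CH₃CH₂–OH the departing group would be OH⁻ (pKₐ(H₂O) ≈ 15.7). Strong base; essentially never leaves without prior activation.
From CH₃CH₂–Br the leaving group is Br⁻ (pKₐ(HBr) ≈ -9). Weak base; good leaving group.
(In practice CH₃CH₂–Br is made from CH₃CH₂–OH by treatment with PBr₃, replacing the hydroxyl with bromide.)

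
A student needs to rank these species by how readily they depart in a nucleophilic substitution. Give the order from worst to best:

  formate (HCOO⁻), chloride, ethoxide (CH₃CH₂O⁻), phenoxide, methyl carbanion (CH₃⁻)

methyl carbanion (CH₃⁻) < ethoxide (CH₃CH₂O⁻) < phenoxide < formate (HCOO⁻) < chloride

The more stable X⁻ (or X) is on its own — i.e. the weaker a base it is — the better a leaving group it makes.
chloride: pKₐ(HCl) ≈ -7
formate (HCOO⁻): pKₐ(HCOOH) ≈ 3.8
phenoxide: pKₐ(C₆H₅OH (phenol)) ≈ 10
ethoxide (CH₃CH₂O⁻): pKₐ(CH₃CH₂OH) ≈ 16
methyl carbanion (CH₃⁻): pKₐ(CH₄) ≈ 48
The question asks for worst first, so the sequence is read in increasing leaving-group ability.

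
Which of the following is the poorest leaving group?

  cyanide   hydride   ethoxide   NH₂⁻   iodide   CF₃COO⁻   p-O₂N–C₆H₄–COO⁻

iodide: pKₐ(HI) ≈ -10
CF₃COO⁻: pKₐ(CF₃COOH) ≈ 0.2
p-O₂N–C₆H₄–COO⁻: pKₐ(p-nitrobenzoic acid) ≈ 3.4
cyanide: pKₐ(HCN) ≈ 9.2
ethoxide: pKₐ(CH₃CH₂OH) ≈ 16
hydride: pKₐ(H₂) ≈ 36
NH₂⁻: pKₐ(NH₃) ≈ 38

NH₂⁻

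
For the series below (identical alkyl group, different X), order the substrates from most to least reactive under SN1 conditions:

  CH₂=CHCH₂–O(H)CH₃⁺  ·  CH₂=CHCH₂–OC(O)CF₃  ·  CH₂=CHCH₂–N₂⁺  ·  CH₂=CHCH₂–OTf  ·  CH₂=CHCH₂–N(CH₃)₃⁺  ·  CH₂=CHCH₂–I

CH₂=CHCH₂–N₂⁺ > CH₂=CHCH₂–OTf > CH₂=CHCH₂–I > CH₂=CHCH₂–O(H)CH₃⁺ > CH₂=CHCH₂–OC(O)CF₃ > CH₂=CHCH₂–N(CH₃)₃⁺

With the same alkyl group throughout, only the leaving group differentiates the rates.
A good leaving group is a weak base: the lower the pKₐ of its conjugate acid, the more readily it departs.
CH₂=CHCH₂–N₂⁺ loses N₂: no meaningful conjugate acid; N₂ departs as an exceptionally stable neutral molecule
CH₂=CHCH₂–OTf loses OTf⁻: pKₐ(CF₃SO₃H (triflic acid)) ≈ -14
CH₂=CHCH₂–I loses I⁻: pKₐ(HI) ≈ -10
CH₂=CHCH₂–O(H)CH₃⁺ loses R'OH: pKₐ(R'OH₂⁺) ≈ -2.4
CH₂=CHCH₂–OC(O)CF₃ loses CF₃COO⁻: pKₐ(CF₃COOH) ≈ 0.2
CH₂=CHCH₂–N(CH₃)₃⁺ loses NR'₃: pKₐ(R'₃NH⁺) ≈ 10.7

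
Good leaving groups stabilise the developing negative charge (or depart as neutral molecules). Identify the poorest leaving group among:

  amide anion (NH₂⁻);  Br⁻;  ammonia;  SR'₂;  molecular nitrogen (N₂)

The more stable X⁻ (or X) is on its own — i.e. the weaker a base it is — the better a leaving group it makes.
molecular nitrogen (N₂): no meaningful conjugate acid; N₂ departs as an exceptionally stable neutral molecule
Br⁻: pKₐ(HBr) ≈ -9
SR'₂: pKₐ(R'₂SH⁺) ≈ -7
ammonia: pKₐ(NH₄⁺) ≈ 9.2
amide anion (NH₂⁻): pKₐ(NH₃) ≈ 38

amide anion (NH₂⁻)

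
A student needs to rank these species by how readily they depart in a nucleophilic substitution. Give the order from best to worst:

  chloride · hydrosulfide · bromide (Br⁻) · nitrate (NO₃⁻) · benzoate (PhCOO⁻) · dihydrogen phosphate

bromide (Br⁻) > chloride > nitrate (NO₃⁻) > dihydrogen phosphate > benzoate (PhCOO⁻) > hydrosulfide

Rank by basicity of the departing species: weakest base leaves most easily.
bromide (Br⁻): pKₐ(HBr) ≈ -9
chloride: pKₐ(HCl) ≈ -7
nitrate (NO₃⁻): pKₐ(HNO₃) ≈ -1.3
dihydrogen phosphate: pKₐ(H₃PO₄) ≈ 2.1
benzoate (PhCOO⁻): pKₐ(C₆H₅COOH) ≈ 4.2
hydrosulfide: pKₐ(H₂S) ≈ 7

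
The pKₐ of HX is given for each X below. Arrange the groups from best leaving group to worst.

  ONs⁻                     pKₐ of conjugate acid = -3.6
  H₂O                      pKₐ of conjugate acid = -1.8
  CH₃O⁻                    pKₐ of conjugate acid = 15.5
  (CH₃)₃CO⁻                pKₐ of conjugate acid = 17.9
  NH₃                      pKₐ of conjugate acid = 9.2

Lower conjugate-acid pKₐ ⇒ weaker base ⇒ better leaving group.
Sorting by the given values: ONs⁻ (-3.6), H₂O (-1.8), NH₃ (9.2), CH₃O⁻ (15.5), (CH₃)₃CO⁻ (17.9).

ONs⁻ > H₂O > NH₃ > CH₃O⁻ > (CH₃)₃CO⁻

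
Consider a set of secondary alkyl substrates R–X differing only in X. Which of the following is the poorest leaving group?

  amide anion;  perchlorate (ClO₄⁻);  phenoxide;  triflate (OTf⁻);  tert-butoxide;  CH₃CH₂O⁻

triflate (OTf⁻): pKₐ(CF₃SO₃H (triflic acid)) ≈ -14
perchlorate (ClO₄⁻): pKₐ(HClO₄) ≈ -10
phenoxide: pKₐ(C₆H₅OH (phenol)) ≈ 10
CH₃CH₂O⁻: pKₐ(CH₃CH₂OH) ≈ 16
tert-butoxide: pKₐ(t-BuOH) ≈ 18
amide anion: pKₐ(NH₃) ≈ 38

amide anion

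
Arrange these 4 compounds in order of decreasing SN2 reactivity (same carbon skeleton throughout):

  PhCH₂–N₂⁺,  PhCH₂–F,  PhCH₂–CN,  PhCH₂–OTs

PhCH₂–N₂⁺ > PhCH₂–OTs > PhCH₂–F > PhCH₂–CN

With the same alkyl group throughout, only the leaving group differentiates the rates.
A good leaving group is a weak base: the lower the pKₐ of its conjugate acid, the more readily it departs.
PhCH₂–N₂⁺ loses N₂: no meaningful conjugate acid; N₂ departs as an exceptionally stable neutral molecule
PhCH₂–OTs loses OTs⁻: pKₐ(p-CH₃C₆H₄SO₃H (TsOH)) ≈ -2.8
PhCH₂–F loses F⁻: pKₐ(HF) ≈ 3.2
PhCH₂–CN loses CN⁻: pKₐ(HCN) ≈ 9.2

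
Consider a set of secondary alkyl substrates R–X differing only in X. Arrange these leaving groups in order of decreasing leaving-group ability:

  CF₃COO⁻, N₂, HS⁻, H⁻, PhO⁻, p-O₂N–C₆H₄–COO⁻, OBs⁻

Leaving-group ability tracks the stability of the departed species; conjugate-acid pKₐ is the usual yardstick (lower pKₐ → better LG).
N₂: no meaningful conjugate acid; N₂ departs as an exceptionally stable neutral molecule
OBs⁻: pKₐ(p-BrC₆H₄SO₃H) ≈ -2.8
CF₃COO⁻: pKₐ(CF₃COOH) ≈ 0.2
p-O₂N–C₆H₄–COO⁻: pKₐ(p-nitrobenzoic acid) ≈ 3.4
HS⁻: pKₐ(H₂S) ≈ 7
PhO⁻: pKₐ(C₆H₅OH (phenol)) ≈ 10
H⁻: pKₐ(H₂) ≈ 36

N₂ > OBs⁻ > CF₃COO⁻ > p-O₂N–C₆H₄–COO⁻ > HS⁻ > PhO⁻ > H⁻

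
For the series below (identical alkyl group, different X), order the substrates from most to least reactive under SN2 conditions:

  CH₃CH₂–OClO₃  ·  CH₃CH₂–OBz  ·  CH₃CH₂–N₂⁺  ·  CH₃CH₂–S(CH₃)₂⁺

CH₃CH₂–N₂⁺ > CH₃CH₂–OClO₃ > CH₃CH₂–S(CH₃)₂⁺ > CH₃CH₂–OBz

Identical carbon frameworks mean the comparison reduces to leaving-group quality.
Rank by basicity of the departing species: weakest base leaves most easily.
CH₃CH₂–N₂⁺ loses N₂: no meaningful conjugate acid; N₂ departs as an exceptionally stable neutral molecule
CH₃CH₂–OClO₃ loses ClO₄⁻: pKₐ(HClO₄) ≈ -10
CH₃CH₂–S(CH₃)₂⁺ loses SR'₂: pKₐ(R'₂SH⁺) ≈ -7
CH₃CH₂–OBz loses PhCOO⁻: pKₐ(C₆H₅COOH) ≈ 4.2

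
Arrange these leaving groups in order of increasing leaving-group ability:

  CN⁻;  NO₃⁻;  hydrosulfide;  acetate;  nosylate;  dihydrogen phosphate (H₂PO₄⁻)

Leaving-group ability tracks the stability of the departed species; conjugate-acid pKₐ is the usual yardstick (lower pKₐ → better LG).
nosylate: pKₐ(p-O₂NC₆H₄SO₃H) ≈ -3.5 — p-nitro group further stabilises the sulfonate
NO₃⁻: pKₐ(HNO₃) ≈ -1.3 — resonance-delocalised over three oxygens
dihydrogen phosphate (H₂PO₄⁻): pKₐ(H₃PO₄) ≈ 2.1 — moderate base; biological leaving group after further activation
acetate: pKₐ(CH₃COOH) ≈ 4.8
hydrosulfide: pKₐ(H₂S) ≈ 7 — larger and more polarisable than the oxygen analogue
CN⁻: pKₐ(HCN) ≈ 9.2 — sp carbon stabilises the charge somewhat, but still a poor LG
Listed from poorest to best leaving group as asked.

CN⁻ < hydrosulfide < acetate < dihydrogen phosphate (H₂PO₄⁻) < NO₃⁻ < nosylate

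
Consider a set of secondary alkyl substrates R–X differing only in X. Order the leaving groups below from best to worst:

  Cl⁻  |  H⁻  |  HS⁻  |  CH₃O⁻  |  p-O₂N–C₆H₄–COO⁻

Cl⁻ > p-O₂N–C₆H₄–COO⁻ > HS⁻ > CH₃O⁻ > H⁻

A good leaving group is a weak base: the lower the pKₐ of its conjugate acid, the more readily it departs.
Cl⁻: pKₐ(HCl) ≈ -7 — moderately weak base
p-O₂N–C₆H₄–COO⁻: pKₐ(p-nitrobenzoic acid) ≈ 3.4
HS⁻: pKₐ(H₂S) ≈ 7
CH₃O⁻: pKₐ(CH₃OH) ≈ 15.5 — strong base; alkoxides do not leave unassisted
H⁻: pKₐ(H₂) ≈ 36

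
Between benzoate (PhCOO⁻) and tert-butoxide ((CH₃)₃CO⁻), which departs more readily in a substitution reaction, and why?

benzoate (PhCOO⁻) is the better leaving group.
pKₐ(C₆H₅COOH) ≈ 4.2 versus pKₐ(t-BuOH) ≈ 18: benzoate (PhCOO⁻) is the much weaker base.
Aryl carboxylate.

benzoate (PhCOO⁻)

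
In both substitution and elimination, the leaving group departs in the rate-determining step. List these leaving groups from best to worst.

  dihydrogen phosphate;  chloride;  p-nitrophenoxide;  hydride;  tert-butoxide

chloride > dihydrogen phosphate > p-nitrophenoxide > tert-butoxide > hydride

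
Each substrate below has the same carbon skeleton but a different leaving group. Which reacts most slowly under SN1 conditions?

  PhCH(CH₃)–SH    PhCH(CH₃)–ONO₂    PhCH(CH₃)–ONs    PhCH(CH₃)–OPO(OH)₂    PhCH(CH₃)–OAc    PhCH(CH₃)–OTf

With the same alkyl group throughout, only the leaving group differentiates the rates.
Leaving-group ability tracks the stability of the departed species; conjugate-acid pKₐ is the usual yardstick (lower pKₐ → better LG).
PhCH(CH₃)–OTf loses OTf⁻: pKₐ(CF₃SO₃H (triflic acid)) ≈ -14
PhCH(CH₃)–ONs loses ONs⁻: pKₐ(p-O₂NC₆H₄SO₃H) ≈ -3.5
PhCH(CH₃)–ONO₂ loses NO₃⁻: pKₐ(HNO₃) ≈ -1.3
PhCH(CH₃)–OPO(OH)₂ loses H₂PO₄⁻: pKₐ(H₃PO₄) ≈ 2.1
PhCH(CH₃)–OAc loses AcO⁻: pKₐ(CH₃COOH) ≈ 4.8
PhCH(CH₃)–SH loses HS⁻: pKₐ(H₂S) ≈ 7

PhCH(CH₃)–SH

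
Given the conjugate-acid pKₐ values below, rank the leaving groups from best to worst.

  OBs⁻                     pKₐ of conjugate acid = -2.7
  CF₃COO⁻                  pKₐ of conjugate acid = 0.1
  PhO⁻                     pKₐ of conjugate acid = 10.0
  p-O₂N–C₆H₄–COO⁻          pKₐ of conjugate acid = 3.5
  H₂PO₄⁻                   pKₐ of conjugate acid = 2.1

OBs⁻ > CF₃COO⁻ > H₂PO₄⁻ > p-O₂N–C₆H₄–COO⁻ > PhO⁻

Lower conjugate-acid pKₐ ⇒ weaker base ⇒ better leaving group.
Sorting by the given values: OBs⁻ (-2.7), CF₃COO⁻ (0.1), H₂PO₄⁻ (2.1), p-O₂N–C₆H₄–COO⁻ (3.5), PhO⁻ (10.0).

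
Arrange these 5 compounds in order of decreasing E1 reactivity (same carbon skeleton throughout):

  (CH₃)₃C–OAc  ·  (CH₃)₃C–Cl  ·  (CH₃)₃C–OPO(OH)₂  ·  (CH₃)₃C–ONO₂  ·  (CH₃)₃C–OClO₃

Identical carbon frameworks mean the comparison reduces to leaving-group quality.
A good leaving group is a weak base: the lower the pKₐ of its conjugate acid, the more readily it departs.
(CH₃)₃C–OClO₃ loses ClO₄⁻: pKₐ(HClO₄) ≈ -10
(CH₃)₃C–Cl loses Cl⁻: pKₐ(HCl) ≈ -7
(CH₃)₃C–ONO₂ loses NO₃⁻: pKₐ(HNO₃) ≈ -1.3
(CH₃)₃C–OPO(OH)₂ loses H₂PO₄⁻: pKₐ(H₃PO₄) ≈ 2.1
(CH₃)₃C–OAc loses AcO⁻: pKₐ(CH₃COOH) ≈ 4.8

(CH₃)₃C–OClO₃ > (CH₃)₃C–Cl > (CH₃)₃C–ONO₂ > (CH₃)₃C–OPO(OH)₂ > (CH₃)₃C–OAc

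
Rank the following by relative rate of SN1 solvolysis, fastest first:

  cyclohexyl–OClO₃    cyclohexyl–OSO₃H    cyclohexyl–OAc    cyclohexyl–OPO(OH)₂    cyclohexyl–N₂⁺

With the same alkyl group throughout, only the leaving group differentiates the rates.
The more stable X⁻ (or X) is on its own — i.e. the weaker a base it is — the better a leaving group it makes.
cyclohexyl–N₂⁺ loses N₂: no meaningful conjugate acid; N₂ departs as an exceptionally stable neutral molecule
cyclohexyl–OClO₃ loses ClO₄⁻: pKₐ(HClO₄) ≈ -10
cyclohexyl–OSO₃H loses HSO₄⁻: pKₐ(H₂SO₄) ≈ -3
cyclohexyl–OPO(OH)₂ loses H₂PO₄⁻: pKₐ(H₃PO₄) ≈ 2.1
cyclohexyl–OAc loses AcO⁻: pKₐ(CH₃COOH) ≈ 4.8

cyclohexyl–N₂⁺ > cyclohexyl–OClO₃ > cyclohexyl–OSO₃H > cyclohexyl–OPO(OH)₂ > cyclohexyl–OAc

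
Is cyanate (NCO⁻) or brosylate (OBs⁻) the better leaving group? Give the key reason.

brosylate (OBs⁻)

brosylate (OBs⁻) is the better leaving group.
pKₐ(p-BrC₆H₄SO₃H) ≈ -2.8 versus pKₐ(HOCN) ≈ 3.5: brosylate (OBs⁻) is the much weaker base.
Arenesulfonate with a p-bromo substituent.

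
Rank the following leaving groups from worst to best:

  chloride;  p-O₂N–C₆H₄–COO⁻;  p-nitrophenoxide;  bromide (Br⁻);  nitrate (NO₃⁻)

p-nitrophenoxide < p-O₂N–C₆H₄–COO⁻ < nitrate (NO₃⁻) < chloride < bromide (Br⁻)

A good leaving group is a weak base: the lower the pKₐ of its conjugate acid, the more readily it departs.
bromide (Br⁻): pKₐ(HBr) ≈ -9 — weak base; good leaving group
chloride: pKₐ(HCl) ≈ -7
nitrate (NO₃⁻): pKₐ(HNO₃) ≈ -1.3
p-O₂N–C₆H₄–COO⁻: pKₐ(p-nitrobenzoic acid) ≈ 3.4 — electron-withdrawing nitro group stabilises the carboxylate
p-nitrophenoxide: pKₐ(p-nitrophenol) ≈ 7.2 — nitro group delocalises the charge; the classic chromogenic LG
Reversing gives the worst-to-best order requested.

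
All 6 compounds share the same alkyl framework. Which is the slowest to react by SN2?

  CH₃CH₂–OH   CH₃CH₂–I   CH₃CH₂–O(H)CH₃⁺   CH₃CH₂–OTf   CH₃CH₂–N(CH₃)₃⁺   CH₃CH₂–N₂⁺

With the same alkyl group throughout, only the leaving group differentiates the rates.
Leaving-group ability tracks the stability of the departed species; conjugate-acid pKₐ is the usual yardstick (lower pKₐ → better LG).
CH₃CH₂–N₂⁺ loses N₂: no meaningful conjugate acid; N₂ departs as an exceptionally stable neutral molecule
CH₃CH₂–OTf loses OTf⁻: pKₐ(CF₃SO₃H (triflic acid)) ≈ -14
CH₃CH₂–I loses I⁻: pKₐ(HI) ≈ -10
CH₃CH₂–O(H)CH₃⁺ loses R'OH: pKₐ(R'OH₂⁺) ≈ -2.4
CH₃CH₂–N(CH₃)₃⁺ loses NR'₃: pKₐ(R'₃NH⁺) ≈ 10.7
CH₃CH₂–OH loses OH⁻: pKₐ(H₂O) ≈ 15.7

CH₃CH₂–OH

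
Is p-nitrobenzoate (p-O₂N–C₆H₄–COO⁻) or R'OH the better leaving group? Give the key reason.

R'OH is the better leaving group.
pKₐ(R'OH₂⁺) ≈ -2.4 versus pKₐ(p-nitrobenzoic acid) ≈ 3.4: R'OH is the much weaker base.
Neutral; leaves from a protonated ether (an oxonium ion, R–O(H)R'⁺).

R'OH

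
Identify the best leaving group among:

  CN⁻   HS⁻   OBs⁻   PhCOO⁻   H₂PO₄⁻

OBs⁻

OBs⁻: pKₐ(p-BrC₆H₄SO₃H) ≈ -2.8
H₂PO₄⁻: pKₐ(H₃PO₄) ≈ 2.1
PhCOO⁻: pKₐ(C₆H₅COOH) ≈ 4.2
HS⁻: pKₐ(H₂S) ≈ 7
CN⁻: pKₐ(HCN) ≈ 9.2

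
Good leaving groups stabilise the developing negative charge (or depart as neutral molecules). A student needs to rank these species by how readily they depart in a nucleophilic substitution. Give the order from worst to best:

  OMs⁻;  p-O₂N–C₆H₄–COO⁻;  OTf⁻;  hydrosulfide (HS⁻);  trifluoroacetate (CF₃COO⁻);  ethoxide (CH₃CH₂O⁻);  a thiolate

ethoxide (CH₃CH₂O⁻) < a thiolate < hydrosulfide (HS⁻) < p-O₂N–C₆H₄–COO⁻ < trifluoroacetate (CF₃COO⁻) < OMs⁻ < OTf⁻

Leaving-group ability tracks the stability of the departed species; conjugate-acid pKₐ is the usual yardstick (lower pKₐ → better LG).
OTf⁻: pKₐ(CF₃SO₃H (triflic acid)) ≈ -14 — charge spread over three oxygens and a CF₃ group; the premier leaving group in synthesis
OMs⁻: pKₐ(CH₃SO₃H (MsOH)) ≈ -1.9
trifluoroacetate (CF₃COO⁻): pKₐ(CF₃COOH) ≈ 0.2
p-O₂N–C₆H₄–COO⁻: pKₐ(p-nitrobenzoic acid) ≈ 3.4 — electron-withdrawing nitro group stabilises the carboxylate
hydrosulfide (HS⁻): pKₐ(H₂S) ≈ 7
a thiolate: pKₐ(RSH (a thiol)) ≈ 10.5
ethoxide (CH₃CH₂O⁻): pKₐ(CH₃CH₂OH) ≈ 16 — strong base; alkoxides do not leave unassisted
Listed from poorest to best leaving group as asked.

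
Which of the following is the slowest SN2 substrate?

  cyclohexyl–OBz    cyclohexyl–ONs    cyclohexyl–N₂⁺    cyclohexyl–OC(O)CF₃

cyclohexyl–OBz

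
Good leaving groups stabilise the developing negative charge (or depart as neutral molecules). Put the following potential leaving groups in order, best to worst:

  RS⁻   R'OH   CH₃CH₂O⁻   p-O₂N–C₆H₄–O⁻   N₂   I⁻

Rank by basicity of the departing species: weakest base leaves most easily.
N₂: no meaningful conjugate acid; N₂ departs as an exceptionally stable neutral molecule
I⁻: pKₐ(HI) ≈ -10
R'OH: pKₐ(R'OH₂⁺) ≈ -2.4
p-O₂N–C₆H₄–O⁻: pKₐ(p-nitrophenol) ≈ 7.2 — nitro group delocalises the charge; the classic chromogenic LG
RS⁻: pKₐ(RSH (a thiol)) ≈ 10.5
CH₃CH₂O⁻: pKₐ(CH₃CH₂OH) ≈ 16 — strong base; alkoxides do not leave unassisted

N₂ > I⁻ > R'OH > p-O₂N–C₆H₄–O⁻ > RS⁻ > CH₃CH₂O⁻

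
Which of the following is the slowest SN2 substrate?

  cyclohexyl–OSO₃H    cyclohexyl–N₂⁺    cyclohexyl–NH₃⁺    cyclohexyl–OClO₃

Identical carbon frameworks mean the comparison reduces to leaving-group quality.
Leaving-group ability tracks the stability of the departed species; conjugate-acid pKₐ is the usual yardstick (lower pKₐ → better LG).
cyclohexyl–N₂⁺ loses N₂: no meaningful conjugate acid; N₂ departs as an exceptionally stable neutral molecule
cyclohexyl–OClO₃ loses ClO₄⁻: pKₐ(HClO₄) ≈ -10
cyclohexyl–OSO₃H loses HSO₄⁻: pKₐ(H₂SO₄) ≈ -3
cyclohexyl–NH₃⁺ loses NH₃: pKₐ(NH₄⁺) ≈ 9.2

cyclohexyl–NH₃⁺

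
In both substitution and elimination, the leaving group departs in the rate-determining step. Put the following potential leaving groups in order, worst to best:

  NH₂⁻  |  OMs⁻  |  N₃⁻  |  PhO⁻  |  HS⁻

NH₂⁻ < PhO⁻ < HS⁻ < N₃⁻ < OMs⁻

Rank by basicity of the departing species: weakest base leaves most easily.
OMs⁻: pKₐ(CH₃SO₃H (MsOH)) ≈ -1.9
N₃⁻: pKₐ(HN₃) ≈ 4.7
HS⁻: pKₐ(H₂S) ≈ 7
PhO⁻: pKₐ(C₆H₅OH (phenol)) ≈ 10
NH₂⁻: pKₐ(NH₃) ≈ 38
Reversing gives the worst-to-best order requested.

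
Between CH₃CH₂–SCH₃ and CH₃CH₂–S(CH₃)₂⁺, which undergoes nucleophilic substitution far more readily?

CH₃CH₂–S(CH₃)₂⁺

From CH₃CH₂–SCH₃ the departing group would be RS⁻ (pKₐ(RSH (a thiol)) ≈ 10.5). Moderately basic; rarely leaves without activation.
From CH₃CH₂–S(CH₃)₂⁺ the leaving group is SR'₂ (pKₐ(R'₂SH⁺) ≈ -7). Neutral; leaves from a sulfonium salt (R–SR'₂⁺).
(In practice CH₃CH₂–S(CH₃)₂⁺ is made from CH₃CH₂–SCH₃ by S-methylation with CH₃I, allowing neutral dimethyl sulfide, rather than methanethiolate, to depart.)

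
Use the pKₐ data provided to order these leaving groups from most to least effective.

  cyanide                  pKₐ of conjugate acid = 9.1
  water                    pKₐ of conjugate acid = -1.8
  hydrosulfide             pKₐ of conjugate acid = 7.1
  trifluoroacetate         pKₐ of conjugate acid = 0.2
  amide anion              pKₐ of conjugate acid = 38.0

Lower conjugate-acid pKₐ ⇒ weaker base ⇒ better leaving group.
Sorting by the given values: water (-1.8), trifluoroacetate (0.2), hydrosulfide (7.1), cyanide (9.1), amide anion (38.0).

water > trifluoroacetate > hydrosulfide > cyanide > amide anion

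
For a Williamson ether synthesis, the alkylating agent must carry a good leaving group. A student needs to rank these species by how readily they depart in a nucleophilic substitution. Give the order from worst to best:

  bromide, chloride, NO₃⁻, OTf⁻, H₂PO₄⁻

H₂PO₄⁻ < NO₃⁻ < chloride < bromide < OTf⁻

OTf⁻: pKₐ(CF₃SO₃H (triflic acid)) ≈ -14 — charge spread over three oxygens and a CF₃ group; the premier leaving group in synthesis
bromide: pKₐ(HBr) ≈ -9 — weak base; good leaving group
chloride: pKₐ(HCl) ≈ -7 — moderately weak base
NO₃⁻: pKₐ(HNO₃) ≈ -1.3
H₂PO₄⁻: pKₐ(H₃PO₄) ≈ 2.1 — moderate base; biological leaving group after further activation
The question asks for worst first, so the sequence is read in increasing leaving-group ability.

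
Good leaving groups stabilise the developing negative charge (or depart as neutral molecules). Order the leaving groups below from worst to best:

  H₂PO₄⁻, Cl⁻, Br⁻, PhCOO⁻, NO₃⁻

PhCOO⁻ < H₂PO₄⁻ < NO₃⁻ < Cl⁻ < Br⁻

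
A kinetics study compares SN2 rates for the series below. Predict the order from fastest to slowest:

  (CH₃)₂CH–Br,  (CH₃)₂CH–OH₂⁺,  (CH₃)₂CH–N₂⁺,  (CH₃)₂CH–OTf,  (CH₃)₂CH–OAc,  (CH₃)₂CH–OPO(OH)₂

Same R in every case — rank the leaving groups.
A good leaving group is a weak base: the lower the pKₐ of its conjugate acid, the more readily it departs.
(CH₃)₂CH–N₂⁺ loses N₂: no meaningful conjugate acid; N₂ departs as an exceptionally stable neutral molecule
(CH₃)₂CH–OTf loses OTf⁻: pKₐ(CF₃SO₃H (triflic acid)) ≈ -14
(CH₃)₂CH–Br loses Br⁻: pKₐ(HBr) ≈ -9
(CH₃)₂CH–OH₂⁺ loses H₂O: pKₐ(H₃O⁺) ≈ -1.7
(CH₃)₂CH–OPO(OH)₂ loses H₂PO₄⁻: pKₐ(H₃PO₄) ≈ 2.1
(CH₃)₂CH–OAc loses AcO⁻: pKₐ(CH₃COOH) ≈ 4.8

(CH₃)₂CH–N₂⁺ > (CH₃)₂CH–OTf > (CH₃)₂CH–Br > (CH₃)₂CH–OH₂⁺ > (CH₃)₂CH–OPO(OH)₂ > (CH₃)₂CH–OAc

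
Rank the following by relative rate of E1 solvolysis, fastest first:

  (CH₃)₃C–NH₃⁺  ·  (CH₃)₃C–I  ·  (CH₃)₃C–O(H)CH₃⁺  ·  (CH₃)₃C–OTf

Same R in every case — rank the leaving groups.
Leaving-group ability tracks the stability of the departed species; conjugate-acid pKₐ is the usual yardstick (lower pKₐ → better LG).
(CH₃)₃C–OTf loses OTf⁻: pKₐ(CF₃SO₃H (triflic acid)) ≈ -14
(CH₃)₃C–I loses I⁻: pKₐ(HI) ≈ -10
(CH₃)₃C–O(H)CH₃⁺ loses R'OH: pKₐ(R'OH₂⁺) ≈ -2.4
(CH₃)₃C–NH₃⁺ loses NH₃: pKₐ(NH₄⁺) ≈ 9.2

(CH₃)₃C–OTf > (CH₃)₃C–I > (CH₃)₃C–O(H)CH₃⁺ > (CH₃)₃C–NH₃⁺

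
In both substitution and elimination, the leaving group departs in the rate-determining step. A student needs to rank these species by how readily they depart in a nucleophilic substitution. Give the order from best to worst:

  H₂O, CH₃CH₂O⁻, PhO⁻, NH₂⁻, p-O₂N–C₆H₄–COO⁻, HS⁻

H₂O > p-O₂N–C₆H₄–COO⁻ > HS⁻ > PhO⁻ > CH₃CH₂O⁻ > NH₂⁻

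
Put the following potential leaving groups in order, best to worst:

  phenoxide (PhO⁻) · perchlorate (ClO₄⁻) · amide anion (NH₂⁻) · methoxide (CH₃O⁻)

Rank by basicity of the departing species: weakest base leaves most easily.
perchlorate (ClO₄⁻): pKₐ(HClO₄) ≈ -10
phenoxide (PhO⁻): pKₐ(C₆H₅OH (phenol)) ≈ 10
methoxide (CH₃O⁻): pKₐ(CH₃OH) ≈ 15.5
amide anion (NH₂⁻): pKₐ(NH₃) ≈ 38

perchlorate (ClO₄⁻) > phenoxide (PhO⁻) > methoxide (CH₃O⁻) > amide anion (NH₂⁻)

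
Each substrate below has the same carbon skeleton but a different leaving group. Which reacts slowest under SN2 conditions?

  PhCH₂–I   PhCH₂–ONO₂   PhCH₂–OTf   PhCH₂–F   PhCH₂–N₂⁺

The skeletons are identical, so relative rate is governed entirely by leaving-group ability.
A good leaving group is a weak base: the lower the pKₐ of its conjugate acid, the more readily it departs.
PhCH₂–N₂⁺ loses N₂: no meaningful conjugate acid; N₂ departs as an exceptionally stable neutral molecule
PhCH₂–OTf loses OTf⁻: pKₐ(CF₃SO₃H (triflic acid)) ≈ -14
PhCH₂–I loses I⁻: pKₐ(HI) ≈ -10
PhCH₂–ONO₂ loses NO₃⁻: pKₐ(HNO₃) ≈ -1.3
PhCH₂–F loses F⁻: pKₐ(HF) ≈ 3.2

PhCH₂–F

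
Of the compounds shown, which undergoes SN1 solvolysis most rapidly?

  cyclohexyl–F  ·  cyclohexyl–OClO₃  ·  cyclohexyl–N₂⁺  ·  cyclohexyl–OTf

cyclohexyl–N₂⁺

With the same alkyl group throughout, only the leaving group differentiates the rates.
A good leaving group is a weak base: the lower the pKₐ of its conjugate acid, the more readily it departs.
cyclohexyl–N₂⁺ loses N₂: no meaningful conjugate acid; N₂ departs as an exceptionally stable neutral molecule
cyclohexyl–OTf loses OTf⁻: pKₐ(CF₃SO₃H (triflic acid)) ≈ -14
cyclohexyl–OClO₃ loses ClO₄⁻: pKₐ(HClO₄) ≈ -10
cyclohexyl–F loses F⁻: pKₐ(HF) ≈ 3.2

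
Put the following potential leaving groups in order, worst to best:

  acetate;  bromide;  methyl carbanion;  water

methyl carbanion < acetate < water < bromide

bromide: pKₐ(HBr) ≈ -9
water: pKₐ(H₃O⁺) ≈ -1.7 — neutral; leaves from a protonated alcohol (R–OH₂⁺)
acetate: pKₐ(CH₃COOH) ≈ 4.8
methyl carbanion: pKₐ(CH₄) ≈ 48 — unstabilised carbanion; the worst conceivable leaving group
Listed from poorest to best leaving group as asked.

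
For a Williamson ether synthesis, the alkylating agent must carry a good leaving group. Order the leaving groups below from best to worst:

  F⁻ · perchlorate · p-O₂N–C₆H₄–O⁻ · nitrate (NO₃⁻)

perchlorate > nitrate (NO₃⁻) > F⁻ > p-O₂N–C₆H₄–O⁻

perchlorate: pKₐ(HClO₄) ≈ -10 — extremely weak base; rarely used for safety reasons
nitrate (NO₃⁻): pKₐ(HNO₃) ≈ -1.3
F⁻: pKₐ(HF) ≈ 3.2
p-O₂N–C₆H₄–O⁻: pKₐ(p-nitrophenol) ≈ 7.2 — nitro group delocalises the charge; the classic chromogenic LG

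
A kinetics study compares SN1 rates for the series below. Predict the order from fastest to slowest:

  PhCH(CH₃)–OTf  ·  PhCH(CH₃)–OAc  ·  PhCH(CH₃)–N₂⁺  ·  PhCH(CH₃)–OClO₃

The skeletons are identical, so relative rate is governed entirely by leaving-group ability.
Rank by basicity of the departing species: weakest base leaves most easily.
PhCH(CH₃)–N₂⁺ loses N₂: no meaningful conjugate acid; N₂ departs as an exceptionally stable neutral molecule
PhCH(CH₃)–OTf loses OTf⁻: pKₐ(CF₃SO₃H (triflic acid)) ≈ -14
PhCH(CH₃)–OClO₃ loses ClO₄⁻: pKₐ(HClO₄) ≈ -10
PhCH(CH₃)–OAc loses AcO⁻: pKₐ(CH₃COOH) ≈ 4.8

PhCH(CH₃)–N₂⁺ > PhCH(CH₃)–OTf > PhCH(CH₃)–OClO₃ > PhCH(CH₃)–OAc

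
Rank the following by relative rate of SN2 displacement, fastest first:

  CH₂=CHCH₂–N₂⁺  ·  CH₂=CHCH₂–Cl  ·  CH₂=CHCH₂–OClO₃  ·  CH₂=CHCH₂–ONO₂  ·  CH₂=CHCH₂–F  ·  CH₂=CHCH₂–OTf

CH₂=CHCH₂–N₂⁺ > CH₂=CHCH₂–OTf > CH₂=CHCH₂–OClO₃ > CH₂=CHCH₂–Cl > CH₂=CHCH₂–ONO₂ > CH₂=CHCH₂–F

The skeletons are identical, so relative rate is governed entirely by leaving-group ability.
Leaving-group ability tracks the stability of the departed species; conjugate-acid pKₐ is the usual yardstick (lower pKₐ → better LG).
CH₂=CHCH₂–N₂⁺ loses N₂: no meaningful conjugate acid; N₂ departs as an exceptionally stable neutral molecule
CH₂=CHCH₂–OTf loses OTf⁻: pKₐ(CF₃SO₃H (triflic acid)) ≈ -14
CH₂=CHCH₂–OClO₃ loses ClO₄⁻: pKₐ(HClO₄) ≈ -10
CH₂=CHCH₂–Cl loses Cl⁻: pKₐ(HCl) ≈ -7
CH₂=CHCH₂–ONO₂ loses NO₃⁻: pKₐ(HNO₃) ≈ -1.3
CH₂=CHCH₂–F loses F⁻: pKₐ(HF) ≈ 3.2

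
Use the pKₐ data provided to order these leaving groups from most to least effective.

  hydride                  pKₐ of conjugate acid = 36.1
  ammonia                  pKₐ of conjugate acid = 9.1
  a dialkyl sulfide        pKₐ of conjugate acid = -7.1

Lower conjugate-acid pKₐ ⇒ weaker base ⇒ better leaving group.
Sorting by the given values: a dialkyl sulfide (-7.1), ammonia (9.1), hydride (36.1).

a dialkyl sulfide > ammonia > hydride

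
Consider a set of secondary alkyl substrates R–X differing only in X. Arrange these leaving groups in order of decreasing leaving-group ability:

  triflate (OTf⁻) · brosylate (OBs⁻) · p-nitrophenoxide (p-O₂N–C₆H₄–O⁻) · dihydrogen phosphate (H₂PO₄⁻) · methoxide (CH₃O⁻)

triflate (OTf⁻) > brosylate (OBs⁻) > dihydrogen phosphate (H₂PO₄⁻) > p-nitrophenoxide (p-O₂N–C₆H₄–O⁻) > methoxide (CH₃O⁻)

Rank by basicity of the departing species: weakest base leaves most easily.
triflate (OTf⁻): pKₐ(CF₃SO₃H (triflic acid)) ≈ -14
brosylate (OBs⁻): pKₐ(p-BrC₆H₄SO₃H) ≈ -2.8
dihydrogen phosphate (H₂PO₄⁻): pKₐ(H₃PO₄) ≈ 2.1
p-nitrophenoxide (p-O₂N–C₆H₄–O⁻): pKₐ(p-nitrophenol) ≈ 7.2
methoxide (CH₃O⁻): pKₐ(CH₃OH) ≈ 15.5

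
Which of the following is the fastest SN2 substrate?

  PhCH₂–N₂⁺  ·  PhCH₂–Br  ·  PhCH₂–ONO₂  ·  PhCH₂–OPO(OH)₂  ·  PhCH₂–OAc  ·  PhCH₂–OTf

PhCH₂–N₂⁺

With the same alkyl group throughout, only the leaving group differentiates the rates.
Rank by basicity of the departing species: weakest base leaves most easily.
PhCH₂–N₂⁺ loses N₂: no meaningful conjugate acid; N₂ departs as an exceptionally stable neutral molecule
PhCH₂–OTf loses OTf⁻: pKₐ(CF₃SO₃H (triflic acid)) ≈ -14
PhCH₂–Br loses Br⁻: pKₐ(HBr) ≈ -9
PhCH₂–ONO₂ loses NO₃⁻: pKₐ(HNO₃) ≈ -1.3
PhCH₂–OPO(OH)₂ loses H₂PO₄⁻: pKₐ(H₃PO₄) ≈ 2.1
PhCH₂–OAc loses AcO⁻: pKₐ(CH₃COOH) ≈ 4.8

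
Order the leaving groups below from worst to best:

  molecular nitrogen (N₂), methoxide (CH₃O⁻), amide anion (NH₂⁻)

amide anion (NH₂⁻) < methoxide (CH₃O⁻) < molecular nitrogen (N₂)

Leaving-group ability tracks the stability of the departed species; conjugate-acid pKₐ is the usual yardstick (lower pKₐ → better LG).
molecular nitrogen (N₂): no meaningful conjugate acid; N₂ departs as an exceptionally stable neutral molecule
methoxide (CH₃O⁻): pKₐ(CH₃OH) ≈ 15.5 — strong base; alkoxides do not leave unassisted
amide anion (NH₂⁻): pKₐ(NH₃) ≈ 38
Listed from poorest to best leaving group as asked.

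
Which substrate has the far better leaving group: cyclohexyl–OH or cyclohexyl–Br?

cyclohexyl–Br

From cyclohexyl–OH the departing group would be OH⁻ (pKₐ(H₂O) ≈ 15.7). Strong base; essentially never leaves without prior activation.
From cyclohexyl–Br the leaving group is Br⁻ (pKₐ(HBr) ≈ -9). Weak base; good leaving group.
(In practice cyclohexyl–Br is made from cyclohexyl–OH by treatment with PBr₃, replacing the hydroxyl with bromide.)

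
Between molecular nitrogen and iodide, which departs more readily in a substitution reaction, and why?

molecular nitrogen is the better leaving group.
N₂ is the ultimate leaving group — it departs as an exceptionally stable neutral molecule, whereas iodide (pKₐ(HI) ≈ -10) is far more basic.

molecular nitrogen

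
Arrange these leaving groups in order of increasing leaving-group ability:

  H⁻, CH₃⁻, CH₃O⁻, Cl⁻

CH₃⁻ < H⁻ < CH₃O⁻ < Cl⁻

Cl⁻: pKₐ(HCl) ≈ -7 — moderately weak base
CH₃O⁻: pKₐ(CH₃OH) ≈ 15.5
H⁻: pKₐ(H₂) ≈ 36
CH₃⁻: pKₐ(CH₄) ≈ 48 — unstabilised carbanion; the worst conceivable leaving group
Reversing gives the worst-to-best order requested.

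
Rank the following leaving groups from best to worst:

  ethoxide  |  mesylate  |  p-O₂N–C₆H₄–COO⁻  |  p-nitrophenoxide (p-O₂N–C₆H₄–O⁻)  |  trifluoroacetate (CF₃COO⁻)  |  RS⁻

mesylate > trifluoroacetate (CF₃COO⁻) > p-O₂N–C₆H₄–COO⁻ > p-nitrophenoxide (p-O₂N–C₆H₄–O⁻) > RS⁻ > ethoxide

Rank by basicity of the departing species: weakest base leaves most easily.
mesylate: pKₐ(CH₃SO₃H (MsOH)) ≈ -1.9
trifluoroacetate (CF₃COO⁻): pKₐ(CF₃COOH) ≈ 0.2
p-O₂N–C₆H₄–COO⁻: pKₐ(p-nitrobenzoic acid) ≈ 3.4
p-nitrophenoxide (p-O₂N–C₆H₄–O⁻): pKₐ(p-nitrophenol) ≈ 7.2
RS⁻: pKₐ(RSH (a thiol)) ≈ 10.5
ethoxide: pKₐ(CH₃CH₂OH) ≈ 16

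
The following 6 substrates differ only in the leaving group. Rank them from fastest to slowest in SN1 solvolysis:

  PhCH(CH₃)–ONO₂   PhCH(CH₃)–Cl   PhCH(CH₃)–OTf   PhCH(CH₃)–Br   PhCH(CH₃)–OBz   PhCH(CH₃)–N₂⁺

The skeletons are identical, so relative rate is governed entirely by leaving-group ability.
Leaving-group ability tracks the stability of the departed species; conjugate-acid pKₐ is the usual yardstick (lower pKₐ → better LG).
PhCH(CH₃)–N₂⁺ loses N₂: no meaningful conjugate acid; N₂ departs as an exceptionally stable neutral molecule
PhCH(CH₃)–OTf loses OTf⁻: pKₐ(CF₃SO₃H (triflic acid)) ≈ -14
PhCH(CH₃)–Br loses Br⁻: pKₐ(HBr) ≈ -9
PhCH(CH₃)–Cl loses Cl⁻: pKₐ(HCl) ≈ -7
PhCH(CH₃)–ONO₂ loses NO₃⁻: pKₐ(HNO₃) ≈ -1.3
PhCH(CH₃)–OBz loses PhCOO⁻: pKₐ(C₆H₅COOH) ≈ 4.2

PhCH(CH₃)–N₂⁺ > PhCH(CH₃)–OTf > PhCH(CH₃)–Br > PhCH(CH₃)–Cl > PhCH(CH₃)–ONO₂ > PhCH(CH₃)–OBz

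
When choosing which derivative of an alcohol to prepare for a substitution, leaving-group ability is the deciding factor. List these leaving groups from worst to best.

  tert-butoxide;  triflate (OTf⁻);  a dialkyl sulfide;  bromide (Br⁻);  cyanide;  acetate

Leaving-group ability tracks the stability of the departed species; conjugate-acid pKₐ is the usual yardstick (lower pKₐ → better LG).
triflate (OTf⁻): pKₐ(CF₃SO₃H (triflic acid)) ≈ -14 — charge spread over three oxygens and a CF₃ group; the premier leaving group in synthesis
bromide (Br⁻): pKₐ(HBr) ≈ -9
a dialkyl sulfide: pKₐ(R'₂SH⁺) ≈ -7
acetate: pKₐ(CH₃COOH) ≈ 4.8 — resonance-stabilised but still a weak base
cyanide: pKₐ(HCN) ≈ 9.2 — sp carbon stabilises the charge somewhat, but still a poor LG
tert-butoxide: pKₐ(t-BuOH) ≈ 18 — bulky, strongly basic alkoxide
Reversing gives the worst-to-best order requested.

tert-butoxide < cyanide < acetate < a dialkyl sulfide < bromide (Br⁻) < triflate (OTf⁻)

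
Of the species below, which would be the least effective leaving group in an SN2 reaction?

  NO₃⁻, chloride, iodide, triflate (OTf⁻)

The more stable X⁻ (or X) is on its own — i.e. the weaker a base it is — the better a leaving group it makes.
triflate (OTf⁻): pKₐ(CF₃SO₃H (triflic acid)) ≈ -14
iodide: pKₐ(HI) ≈ -10
chloride: pKₐ(HCl) ≈ -7
NO₃⁻: pKₐ(HNO₃) ≈ -1.3

NO₃⁻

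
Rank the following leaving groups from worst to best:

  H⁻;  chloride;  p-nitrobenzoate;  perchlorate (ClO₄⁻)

A good leaving group is a weak base: the lower the pKₐ of its conjugate acid, the more readily it departs.
perchlorate (ClO₄⁻): pKₐ(HClO₄) ≈ -10
chloride: pKₐ(HCl) ≈ -7
p-nitrobenzoate: pKₐ(p-nitrobenzoic acid) ≈ 3.4
H⁻: pKₐ(H₂) ≈ 36
Listed from poorest to best leaving group as asked.

H⁻ < p-nitrobenzoate < chloride < perchlorate (ClO₄⁻)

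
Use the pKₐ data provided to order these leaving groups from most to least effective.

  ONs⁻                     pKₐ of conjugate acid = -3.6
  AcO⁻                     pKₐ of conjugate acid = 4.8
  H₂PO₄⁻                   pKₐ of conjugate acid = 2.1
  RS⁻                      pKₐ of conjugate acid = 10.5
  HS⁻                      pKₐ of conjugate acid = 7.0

Lower conjugate-acid pKₐ ⇒ weaker base ⇒ better leaving group.
Sorting by the given values: ONs⁻ (-3.6), H₂PO₄⁻ (2.1), AcO⁻ (4.8), HS⁻ (7.0), RS⁻ (10.5).

ONs⁻ > H₂PO₄⁻ > AcO⁻ > HS⁻ > RS⁻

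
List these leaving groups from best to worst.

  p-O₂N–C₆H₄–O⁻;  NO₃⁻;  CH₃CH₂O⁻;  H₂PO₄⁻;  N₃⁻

The more stable X⁻ (or X) is on its own — i.e. the weaker a base it is — the better a leaving group it makes.
NO₃⁻: pKₐ(HNO₃) ≈ -1.3 — resonance-delocalised over three oxygens
H₂PO₄⁻: pKₐ(H₃PO₄) ≈ 2.1 — moderate base; biological leaving group after further activation
N₃⁻: pKₐ(HN₃) ≈ 4.7 — linear, resonance-stabilised
p-O₂N–C₆H₄–O⁻: pKₐ(p-nitrophenol) ≈ 7.2
CH₃CH₂O⁻: pKₐ(CH₃CH₂OH) ≈ 16

NO₃⁻ > H₂PO₄⁻ > N₃⁻ > p-O₂N–C₆H₄–O⁻ > CH₃CH₂O⁻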